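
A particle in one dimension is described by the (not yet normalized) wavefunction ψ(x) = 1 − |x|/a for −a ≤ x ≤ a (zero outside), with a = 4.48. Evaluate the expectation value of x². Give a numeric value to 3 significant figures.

⟨x²⟩ = ∫ x²·|ψ|² dx / ∫|ψ|² dx (integrals over the domain).
ψ is even, so ∫ over [−a, a] = 2∫₀ᵃ with ψ = 1 − x/a there: ∫₀ᵃ (1 − x/a)² dx = a/3, ∫₀ᵃ x²(1 − x/a)² dx = a³/30, ∫₀ᵃ x⁴(1 − x/a)² dx = a⁵/105.
State is unnormalized: ∫|ψ|² dx = 2.9867, and ∫ψ*·x²·ψ dx = 5.9944, so ⟨x²⟩ = 5.9944 / 2.9867.
⟨x²⟩ = 2.0070.

2.01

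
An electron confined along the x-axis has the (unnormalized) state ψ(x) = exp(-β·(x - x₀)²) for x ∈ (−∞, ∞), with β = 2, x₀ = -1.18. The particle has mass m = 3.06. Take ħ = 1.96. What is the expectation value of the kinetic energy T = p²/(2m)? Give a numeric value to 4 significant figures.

T = −(ħ²/2m) d²/dx², so ⟨T⟩ = −(ħ²/2m) ∫ ψ*·ψ'' dx / ∫|ψ|² dx; with m = 3.06.
Gaussian moments (u = x − x₀): ∫u^(2j)·e^(−2βu²) du = (2j−1)!!/(4β)^j · √(π/(2β)), odd powers integrate to 0; here √(π/(2β)) = 0.88623. Derivatives: d/dx e^(−βu²) = −2βu·e^(−βu²), d²/dx² e^(−βu²) = (4β²u² − 2β)·e^(−βu²).
State is unnormalized: ∫|ψ|² dx = 0.88623, and ∫ψ*·(−ħ²/2m · ψ'') dx = 1.1126, so ⟨T⟩ = 1.1126 / 0.88623.
⟨T⟩ = 1.2554.

1.255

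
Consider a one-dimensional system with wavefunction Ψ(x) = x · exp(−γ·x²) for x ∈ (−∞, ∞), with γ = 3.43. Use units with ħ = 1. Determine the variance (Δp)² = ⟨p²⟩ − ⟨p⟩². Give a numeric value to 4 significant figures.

10.29

Compute ⟨p⟩ and ⟨p²⟩ separately; (Δp)² = ⟨p²⟩ − ⟨p⟩².
Expand each integrand as polynomial × e^(−2γx²) and use ∫x^(2j)·e^(−2γx²) dx = (2j−1)!!/(4γ)^j · √(π/(2γ)), odd powers → 0; here √(π/(2γ)) = 0.67673. Differentiate with the product rule, d/dx e^(−γx²) = −2γx·e^(−γx²).
Normalization: ∫|Ψ|² dx = 0.049324.
⟨p⟩ = 0.0000 and ⟨p²⟩ = 10.290.
(Δp)² = 10.290 − (0.0000)² = 10.290.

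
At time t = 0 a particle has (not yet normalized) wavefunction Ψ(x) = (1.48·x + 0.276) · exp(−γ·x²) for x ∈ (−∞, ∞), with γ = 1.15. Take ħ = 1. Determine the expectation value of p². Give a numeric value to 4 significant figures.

p² Ψ = −ħ² d²Ψ/dx²; ⟨p²⟩ = −ħ² ∫ Ψ*·Ψ'' dx / ∫|Ψ|² dx.
Expand each integrand as polynomial × e^(−2γx²) and use ∫x^(2j)·e^(−2γx²) dx = (2j−1)!!/(4γ)^j · √(π/(2γ)), odd powers → 0; here √(π/(2γ)) = 1.1687. Differentiate with the product rule, d/dx e^(−γx²) = −2γx·e^(−γx²).
State is unnormalized: ∫|Ψ|² dx = 0.64554, and ∫Ψ*·(−ħ² Ψ'') dx = 2.0224, so ⟨p²⟩ = 2.0224 / 0.64554.
⟨p²⟩ = 3.1328.

3.133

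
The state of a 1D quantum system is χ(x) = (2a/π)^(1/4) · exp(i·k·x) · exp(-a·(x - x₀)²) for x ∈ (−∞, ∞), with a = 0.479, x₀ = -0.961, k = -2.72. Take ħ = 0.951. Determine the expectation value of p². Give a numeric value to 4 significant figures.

p² χ = −ħ² d²χ/dx²; ⟨p²⟩ = −ħ² ∫ χ*·χ'' dx.
Gaussian moments (u = x − x₀): ∫u^(2j)·e^(−2au²) du = (2j−1)!!/(4a)^j · √(π/(2a)), odd powers integrate to 0; here √(π/(2a)) = 1.8109. Derivatives: χ′ = (ik − 2au)·χ, χ″ = ((ik − 2au)² − 2a)·χ; the odd-in-u pieces drop out.
⟨p²⟩ = 7.1243.

7.124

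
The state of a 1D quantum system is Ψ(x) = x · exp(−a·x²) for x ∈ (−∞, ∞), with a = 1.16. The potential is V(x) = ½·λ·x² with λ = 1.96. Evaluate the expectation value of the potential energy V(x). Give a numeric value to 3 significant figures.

0.634

⟨V⟩ = ∫ V(x)·|Ψ|² dx / ∫|Ψ|² dx.
Expand each integrand as polynomial × e^(−2ax²) and use ∫x^(2j)·e^(−2ax²) dx = (2j−1)!!/(4a)^j · √(π/(2a)), odd powers → 0; here √(π/(2a)) = 1.1637.
State is unnormalized: ∫|Ψ|² dx = 0.25079, and ∫Ψ*·V(x)·Ψ dx = 0.15891, so ⟨V⟩ = 0.15891 / 0.25079.
⟨V⟩ = 0.63362.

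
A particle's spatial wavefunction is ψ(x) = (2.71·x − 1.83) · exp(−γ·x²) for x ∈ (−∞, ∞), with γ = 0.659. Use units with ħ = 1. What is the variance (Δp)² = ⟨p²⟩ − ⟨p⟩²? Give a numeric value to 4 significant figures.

1.258

Compute ⟨p⟩ and ⟨p²⟩ separately; (Δp)² = ⟨p²⟩ − ⟨p⟩².
Expand each integrand as polynomial × e^(−2γx²) and use ∫x^(2j)·e^(−2γx²) dx = (2j−1)!!/(4γ)^j · √(π/(2γ)), odd powers → 0; here √(π/(2γ)) = 1.5439. Differentiate with the product rule, d/dx e^(−γx²) = −2γx·e^(−γx²).
Normalization: ∫|ψ|² dx = 9.4717.
⟨p⟩ = 0.0000 and ⟨p²⟩ = 1.2575.
(Δp)² = 1.2575 − (0.0000)² = 1.2575.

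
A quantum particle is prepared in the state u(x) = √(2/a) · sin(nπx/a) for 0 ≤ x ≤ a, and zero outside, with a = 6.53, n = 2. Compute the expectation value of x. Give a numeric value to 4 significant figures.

⟨x⟩ = ∫ x·|u|² dx (integrals over the domain).
With sin²θ = (1 − cos2θ)/2 on 0 ≤ x ≤ a: ∫sin²(nπx/a) dx = a/2, ∫x·sin²(nπx/a) dx = a²/4, ∫x²·sin²(nπx/a) dx = a³·(1/6 − 1/(4n²π²)); higher powers xᵏ the same way, integrating xᵏ·cos(2nπx/a) by parts.
⟨x⟩ = 3.2650.

3.265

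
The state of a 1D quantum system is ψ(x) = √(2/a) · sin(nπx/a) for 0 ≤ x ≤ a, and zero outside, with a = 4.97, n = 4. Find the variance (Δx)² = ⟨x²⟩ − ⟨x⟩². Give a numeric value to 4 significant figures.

Compute ⟨x⟩ and ⟨x²⟩ separately, then (Δx)² = ⟨x²⟩ − ⟨x⟩².
With sin²θ = (1 − cos2θ)/2 on 0 ≤ x ≤ a: ∫sin²(nπx/a) dx = a/2, ∫x·sin²(nπx/a) dx = a²/4, ∫x²·sin²(nπx/a) dx = a³·(1/6 − 1/(4n²π²)); higher powers xᵏ the same way, integrating xᵏ·cos(2nπx/a) by parts.
⟨x⟩ = 2.4850 and ⟨x²⟩ = 8.1554.
(Δx)² = 8.1554 − (2.4850)² = 1.9802.

1.980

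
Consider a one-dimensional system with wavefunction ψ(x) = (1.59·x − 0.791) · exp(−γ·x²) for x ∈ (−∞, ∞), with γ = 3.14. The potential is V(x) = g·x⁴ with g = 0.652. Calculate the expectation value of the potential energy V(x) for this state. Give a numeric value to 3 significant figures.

0.0245

⟨V⟩ = ∫ V(x)·|ψ|² dx / ∫|ψ|² dx.
Expand each integrand as polynomial × e^(−2γx²) and use ∫x^(2j)·e^(−2γx²) dx = (2j−1)!!/(4γ)^j · √(π/(2γ)), odd powers → 0; here √(π/(2γ)) = 0.70729.
State is unnormalized: ∫|ψ|² dx = 0.58490, and ∫ψ*·V(x)·ψ dx = 0.014313, so ⟨V⟩ = 0.014313 / 0.58490.
⟨V⟩ = 0.024471.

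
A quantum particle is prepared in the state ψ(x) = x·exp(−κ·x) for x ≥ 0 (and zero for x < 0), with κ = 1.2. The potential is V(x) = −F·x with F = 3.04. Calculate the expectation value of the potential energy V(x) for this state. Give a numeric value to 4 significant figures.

-3.800

⟨V⟩ = ∫ V(x)·|ψ|² dx / ∫|ψ|² dx.
Every integrand reduces to terms xʲ·e^(−2κx) on [0, ∞); use ∫₀^∞ xʲ·e^(−2κx) dx = j!/(2κ)^(j+1).
State is unnormalized: ∫|ψ|² dx = 0.14468, and ∫ψ*·V(x)·ψ dx = -0.54977, so ⟨V⟩ = -0.54977 / 0.14468.
⟨V⟩ = -3.8000.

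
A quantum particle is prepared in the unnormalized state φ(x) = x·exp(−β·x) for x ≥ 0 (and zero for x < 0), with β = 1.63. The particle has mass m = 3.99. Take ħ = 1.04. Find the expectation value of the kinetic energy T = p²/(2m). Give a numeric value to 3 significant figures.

0.360

T = −(ħ²/2m) d²/dx², so ⟨T⟩ = −(ħ²/2m) ∫ φ*·φ'' dx / ∫|φ|² dx; with m = 3.99.
Differentiate x·exp(−β·x) with the product rule; every integrand then reduces to terms xʲ·e^(−2βx) on [0, ∞), with ∫₀^∞ xʲ·e^(−2βx) dx = j!/(2β)^(j+1).
State is unnormalized: ∫|φ|² dx = 0.057727, and ∫φ*·(−ħ²/2m · φ'') dx = 0.020788, so ⟨T⟩ = 0.020788 / 0.057727.
⟨T⟩ = 0.36011.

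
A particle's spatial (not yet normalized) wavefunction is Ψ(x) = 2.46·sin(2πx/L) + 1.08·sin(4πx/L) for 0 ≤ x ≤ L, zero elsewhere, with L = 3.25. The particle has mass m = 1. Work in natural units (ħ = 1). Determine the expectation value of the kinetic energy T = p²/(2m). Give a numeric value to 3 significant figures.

T = −(ħ²/2m) d²/dx², so ⟨T⟩ = −(ħ²/2m) ∫ Ψ*·Ψ'' dx / ∫|Ψ|² dx; with m = 1.
d²/dx² sin(jπx/L) = −(jπ/L)²·sin(jπx/L); on 0 ≤ x ≤ L, ∫sin²(jπx/L) dx = L/2 and ∫sin(jπx/L)·sin(lπx/L) dx = 0 for j ≠ l, so only diagonal terms survive in ∫|Ψ|² and ∫Ψ·Ψ″; ∫Ψ·Ψ′ dx = [Ψ²/2] between the walls = 0.
State is unnormalized: ∫|Ψ|² dx = 11.729, and ∫Ψ*·(−ħ²/2m · Ψ'') dx = 32.546, so ⟨T⟩ = 32.546 / 11.729.
⟨T⟩ = 2.7748.

2.77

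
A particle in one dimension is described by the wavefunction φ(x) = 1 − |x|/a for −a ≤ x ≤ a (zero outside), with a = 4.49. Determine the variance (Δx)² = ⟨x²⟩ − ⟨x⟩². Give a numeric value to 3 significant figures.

Compute ⟨x⟩ and ⟨x²⟩ separately, then (Δx)² = ⟨x²⟩ − ⟨x⟩².
φ is even, so ∫ over [−a, a] = 2∫₀ᵃ with φ = 1 − x/a there: ∫₀ᵃ (1 − x/a)² dx = a/3, ∫₀ᵃ x²(1 − x/a)² dx = a³/30, ∫₀ᵃ x⁴(1 − x/a)² dx = a⁵/105.
Normalization: ∫|φ|² dx = 2.9933.
⟨x⟩ = 0.0000 and ⟨x²⟩ = 2.0160.
(Δx)² = 2.0160 − (0.0000)² = 2.0160.

2.02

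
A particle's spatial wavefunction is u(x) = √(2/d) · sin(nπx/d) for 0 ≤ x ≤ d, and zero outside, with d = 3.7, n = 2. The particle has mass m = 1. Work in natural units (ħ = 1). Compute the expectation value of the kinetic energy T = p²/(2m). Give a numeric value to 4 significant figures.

T = −(ħ²/2m) d²/dx², so ⟨T⟩ = −(ħ²/2m) ∫ u*·u'' dx; with m = 1.
d/dx sin(nπx/d) = (nπ/d)·cos(nπx/d) and d²/dx² sin(nπx/d) = −(nπ/d)²·sin(nπx/d); on 0 ≤ x ≤ d, ∫sin²(nπx/d) dx = d/2 and ∫sin(nπx/d)·cos(nπx/d) dx = 0.
⟨T⟩ = 1.4419.

1.442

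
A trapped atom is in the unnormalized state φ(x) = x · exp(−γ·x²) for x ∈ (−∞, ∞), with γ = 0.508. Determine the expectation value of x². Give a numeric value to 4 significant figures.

⟨x²⟩ = ∫ x²·|φ|² dx / ∫|φ|² dx (integrals over the domain).
Expand each integrand as polynomial × e^(−2γx²) and use ∫x^(2j)·e^(−2γx²) dx = (2j−1)!!/(4γ)^j · √(π/(2γ)), odd powers → 0; here √(π/(2γ)) = 1.7584.
State is unnormalized: ∫|φ|² dx = 0.86538, and ∫φ*·x²·φ dx = 1.2776, so ⟨x²⟩ = 1.2776 / 0.86538.
⟨x²⟩ = 1.4764.

1.476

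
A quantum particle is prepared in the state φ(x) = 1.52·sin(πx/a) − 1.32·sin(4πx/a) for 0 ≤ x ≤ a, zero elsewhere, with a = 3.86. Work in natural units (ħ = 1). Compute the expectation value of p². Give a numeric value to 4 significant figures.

4.934

p² φ = −ħ² d²φ/dx²; ⟨p²⟩ = −ħ² ∫ φ*·φ'' dx / ∫|φ|² dx.
d²/dx² sin(jπx/a) = −(jπ/a)²·sin(jπx/a); on 0 ≤ x ≤ a, ∫sin²(jπx/a) dx = a/2 and ∫sin(jπx/a)·sin(lπx/a) dx = 0 for j ≠ l, so only diagonal terms survive in ∫|φ|² and ∫φ·φ″; ∫φ·φ′ dx = [φ²/2] between the walls = 0.
State is unnormalized: ∫|φ|² dx = 7.8219, and ∫φ*·(−ħ² φ'') dx = 38.595, so ⟨p²⟩ = 38.595 / 7.8219.
⟨p²⟩ = 4.9342.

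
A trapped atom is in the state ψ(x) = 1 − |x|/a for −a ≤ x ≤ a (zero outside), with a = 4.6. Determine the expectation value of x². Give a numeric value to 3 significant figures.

2.12

⟨x²⟩ = ∫ x²·|ψ|² dx / ∫|ψ|² dx (integrals over the domain).
ψ is even, so ∫ over [−a, a] = 2∫₀ᵃ with ψ = 1 − x/a there: ∫₀ᵃ (1 − x/a)² dx = a/3, ∫₀ᵃ x²(1 − x/a)² dx = a³/30, ∫₀ᵃ x⁴(1 − x/a)² dx = a⁵/105.
State is unnormalized: ∫|ψ|² dx = 3.0667, and ∫ψ*·x²·ψ dx = 6.4891, so ⟨x²⟩ = 6.4891 / 3.0667.
⟨x²⟩ = 2.1160.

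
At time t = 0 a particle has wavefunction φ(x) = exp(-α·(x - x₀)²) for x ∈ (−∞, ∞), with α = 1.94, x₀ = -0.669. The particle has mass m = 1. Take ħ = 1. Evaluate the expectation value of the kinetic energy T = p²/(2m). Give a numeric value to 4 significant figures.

T = −(ħ²/2m) d²/dx², so ⟨T⟩ = −(ħ²/2m) ∫ φ*·φ'' dx / ∫|φ|² dx; with m = 1.
Gaussian moments (u = x − x₀): ∫u^(2j)·e^(−2αu²) du = (2j−1)!!/(4α)^j · √(π/(2α)), odd powers integrate to 0; here √(π/(2α)) = 0.89983. Derivatives: d/dx e^(−αu²) = −2αu·e^(−αu²), d²/dx² e^(−αu²) = (4α²u² − 2α)·e^(−αu²).
State is unnormalized: ∫|φ|² dx = 0.89983, and ∫φ*·(−ħ²/2m · φ'') dx = 0.87283, so ⟨T⟩ = 0.87283 / 0.89983.
⟨T⟩ = 0.97000.

0.9700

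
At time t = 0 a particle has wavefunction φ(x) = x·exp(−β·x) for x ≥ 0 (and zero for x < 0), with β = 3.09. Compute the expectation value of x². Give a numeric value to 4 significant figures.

⟨x²⟩ = ∫ x²·|φ|² dx / ∫|φ|² dx (integrals over the domain).
Every integrand reduces to terms xʲ·e^(−2βx) on [0, ∞); use ∫₀^∞ xʲ·e^(−2βx) dx = j!/(2β)^(j+1).
State is unnormalized: ∫|φ|² dx = 0.0084735, and ∫φ*·x²·φ dx = 0.0026624, so ⟨x²⟩ = 0.0026624 / 0.0084735.
⟨x²⟩ = 0.31420.

0.3142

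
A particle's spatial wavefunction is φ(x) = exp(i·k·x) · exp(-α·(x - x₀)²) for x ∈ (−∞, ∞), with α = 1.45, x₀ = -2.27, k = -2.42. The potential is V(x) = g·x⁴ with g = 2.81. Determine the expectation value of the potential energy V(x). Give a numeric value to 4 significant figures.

89.84

⟨V⟩ = ∫ V(x)·|φ|² dx / ∫|φ|² dx.
Gaussian moments (u = x − x₀): ∫u^(2j)·e^(−2αu²) du = (2j−1)!!/(4α)^j · √(π/(2α)), odd powers integrate to 0; here √(π/(2α)) = 1.0408.
State is unnormalized: ∫|φ|² dx = 1.0408, and ∫φ*·V(x)·φ dx = 93.509, so ⟨V⟩ = 93.509 / 1.0408.
⟨V⟩ = 89.842.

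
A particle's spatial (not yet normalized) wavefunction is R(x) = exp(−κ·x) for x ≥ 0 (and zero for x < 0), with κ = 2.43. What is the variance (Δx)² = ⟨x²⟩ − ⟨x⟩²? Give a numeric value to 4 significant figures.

0.04234

Compute ⟨x⟩ and ⟨x²⟩ separately, then (Δx)² = ⟨x²⟩ − ⟨x⟩².
Every integrand reduces to terms xʲ·e^(−2κx) on [0, ∞); use ∫₀^∞ xʲ·e^(−2κx) dx = j!/(2κ)^(j+1).
Normalization: ∫|R|² dx = 0.20576.
⟨x⟩ = 0.20576 and ⟨x²⟩ = 0.084675.
(Δx)² = 0.084675 − (0.20576)² = 0.042338.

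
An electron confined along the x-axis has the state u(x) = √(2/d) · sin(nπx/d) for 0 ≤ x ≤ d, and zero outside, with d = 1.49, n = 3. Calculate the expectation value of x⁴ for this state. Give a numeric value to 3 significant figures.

⟨x⁴⟩ = ∫ x⁴·|u|² dx (integrals over the domain).
With sin²θ = (1 − cos2θ)/2 on 0 ≤ x ≤ d: ∫sin²(nπx/d) dx = d/2, ∫x·sin²(nπx/d) dx = d²/4, ∫x²·sin²(nπx/d) dx = d³·(1/6 − 1/(4n²π²)); higher powers xᵏ the same way, integrating xᵏ·cos(2nπx/d) by parts.
⟨x⁴⟩ = 0.93122.

0.931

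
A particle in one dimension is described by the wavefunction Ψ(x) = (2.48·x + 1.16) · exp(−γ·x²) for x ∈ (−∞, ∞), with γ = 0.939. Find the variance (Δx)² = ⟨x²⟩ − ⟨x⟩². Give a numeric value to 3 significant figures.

0.295

Compute ⟨x⟩ and ⟨x²⟩ separately, then (Δx)² = ⟨x²⟩ − ⟨x⟩².
Expand each integrand as polynomial × e^(−2γx²) and use ∫x^(2j)·e^(−2γx²) dx = (2j−1)!!/(4γ)^j · √(π/(2γ)), odd powers → 0; here √(π/(2γ)) = 1.2934.
Normalization: ∫|Ψ|² dx = 3.8583.
⟨x⟩ = 0.51351 and ⟨x²⟩ = 0.55853.
(Δx)² = 0.55853 − (0.51351)² = 0.29484.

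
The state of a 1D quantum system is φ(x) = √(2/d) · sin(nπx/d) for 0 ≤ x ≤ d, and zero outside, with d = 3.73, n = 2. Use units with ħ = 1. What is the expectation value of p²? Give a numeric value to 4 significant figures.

p² φ = −ħ² d²φ/dx²; ⟨p²⟩ = −ħ² ∫ φ*·φ'' dx.
d/dx sin(nπx/d) = (nπ/d)·cos(nπx/d) and d²/dx² sin(nπx/d) = −(nπ/d)²·sin(nπx/d); on 0 ≤ x ≤ d, ∫sin²(nπx/d) dx = d/2 and ∫sin(nπx/d)·cos(nπx/d) dx = 0.
⟨p²⟩ = 2.8375.

2.838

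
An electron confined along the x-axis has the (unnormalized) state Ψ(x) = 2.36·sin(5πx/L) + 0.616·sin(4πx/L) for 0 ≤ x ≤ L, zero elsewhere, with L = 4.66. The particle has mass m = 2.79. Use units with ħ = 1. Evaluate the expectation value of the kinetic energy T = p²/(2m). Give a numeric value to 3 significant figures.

1.99

T = −(ħ²/2m) d²/dx², so ⟨T⟩ = −(ħ²/2m) ∫ Ψ*·Ψ'' dx / ∫|Ψ|² dx; with m = 2.79.
d²/dx² sin(jπx/L) = −(jπ/L)²·sin(jπx/L); on 0 ≤ x ≤ L, ∫sin²(jπx/L) dx = L/2 and ∫sin(jπx/L)·sin(lπx/L) dx = 0 for j ≠ l, so only diagonal terms survive in ∫|Ψ|² and ∫Ψ·Ψ″; ∫Ψ·Ψ′ dx = [Ψ²/2] between the walls = 0.
State is unnormalized: ∫|Ψ|² dx = 13.861, and ∫Ψ*·(−ħ²/2m · Ψ'') dx = 27.577, so ⟨T⟩ = 27.577 / 13.861.
⟨T⟩ = 1.9895.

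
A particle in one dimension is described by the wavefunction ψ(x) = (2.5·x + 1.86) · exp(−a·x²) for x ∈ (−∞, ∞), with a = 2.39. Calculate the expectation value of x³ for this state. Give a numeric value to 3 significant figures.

0.0742

⟨x³⟩ = ∫ x³·|ψ|² dx / ∫|ψ|² dx (integrals over the domain).
Expand each integrand as polynomial × e^(−2ax²) and use ∫x^(2j)·e^(−2ax²) dx = (2j−1)!!/(4a)^j · √(π/(2a)), odd powers → 0; here √(π/(2a)) = 0.81070.
State is unnormalized: ∫|ψ|² dx = 3.3347, and ∫ψ*·x³·ψ dx = 0.24749, so ⟨x³⟩ = 0.24749 / 3.3347.
⟨x³⟩ = 0.074215.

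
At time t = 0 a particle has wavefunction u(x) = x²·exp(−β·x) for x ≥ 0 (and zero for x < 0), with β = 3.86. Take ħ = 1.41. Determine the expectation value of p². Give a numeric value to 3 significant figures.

9.87

p² u = −ħ² d²u/dx²; ⟨p²⟩ = −ħ² ∫ u*·u'' dx / ∫|u|² dx.
Differentiate x²·exp(−β·x) with the product rule; every integrand then reduces to terms xʲ·e^(−2βx) on [0, ∞), with ∫₀^∞ xʲ·e^(−2βx) dx = j!/(2β)^(j+1).
State is unnormalized: ∫|u|² dx = 0.00087524, and ∫u*·(−ħ² u'') dx = 0.0086420, so ⟨p²⟩ = 0.0086420 / 0.00087524.
⟨p²⟩ = 9.8740.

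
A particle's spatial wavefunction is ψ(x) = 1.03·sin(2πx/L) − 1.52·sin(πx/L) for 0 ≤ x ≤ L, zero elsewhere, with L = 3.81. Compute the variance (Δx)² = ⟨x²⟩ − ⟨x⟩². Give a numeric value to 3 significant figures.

0.242

Compute ⟨x⟩ and ⟨x²⟩ separately, then (Δx)² = ⟨x²⟩ − ⟨x⟩².
On 0 ≤ x ≤ L (j ≠ l): ∫sin²(jπx/L) dx = L/2, ∫sin(jπx/L)·sin(lπx/L) dx = 0; diagonal moments ∫x·sin²(jπx/L) dx = L²/4, ∫x²·sin²(jπx/L) dx = L³·(1/6 − 1/(4j²π²)); cross terms ∫x·sin(jπx/L)·sin(lπx/L) dx = 0 for j + l even and −4jlL²/(π²(j² − l²)²) for j + l odd, ∫x²·sin(jπx/L)·sin(lπx/L) dx = (−1)^(j+l)·4jlL³/(π²(j² − l²)²); higher powers the same way via product-to-sum and parts.
Normalization: ∫|ψ|² dx = 6.4223.
⟨x⟩ = 2.5424 and ⟨x²⟩ = 6.7054.
(Δx)² = 6.7054 − (2.5424)² = 0.24156.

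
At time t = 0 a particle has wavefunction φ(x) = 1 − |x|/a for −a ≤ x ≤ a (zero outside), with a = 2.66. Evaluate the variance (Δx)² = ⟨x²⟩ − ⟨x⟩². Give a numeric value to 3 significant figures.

Compute ⟨x⟩ and ⟨x²⟩ separately, then (Δx)² = ⟨x²⟩ − ⟨x⟩².
φ is even, so ∫ over [−a, a] = 2∫₀ᵃ with φ = 1 − x/a there: ∫₀ᵃ (1 − x/a)² dx = a/3, ∫₀ᵃ x²(1 − x/a)² dx = a³/30, ∫₀ᵃ x⁴(1 − x/a)² dx = a⁵/105.
Normalization: ∫|φ|² dx = 1.7733.
⟨x⟩ = 0.0000 and ⟨x²⟩ = 0.70756.
(Δx)² = 0.70756 − (0.0000)² = 0.70756.

0.708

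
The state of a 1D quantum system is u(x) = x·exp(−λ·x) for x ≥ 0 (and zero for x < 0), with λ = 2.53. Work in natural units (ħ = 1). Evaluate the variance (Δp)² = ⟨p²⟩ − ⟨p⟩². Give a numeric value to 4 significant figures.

Compute ⟨p⟩ and ⟨p²⟩ separately; (Δp)² = ⟨p²⟩ − ⟨p⟩².
Differentiate x·exp(−λ·x) with the product rule; every integrand then reduces to terms xʲ·e^(−2λx) on [0, ∞), with ∫₀^∞ xʲ·e^(−2λx) dx = j!/(2λ)^(j+1).
Normalization: ∫|u|² dx = 0.015438.
⟨p⟩ = 0.0000 and ⟨p²⟩ = 6.4009.
(Δp)² = 6.4009 − (0.0000)² = 6.4009.

6.401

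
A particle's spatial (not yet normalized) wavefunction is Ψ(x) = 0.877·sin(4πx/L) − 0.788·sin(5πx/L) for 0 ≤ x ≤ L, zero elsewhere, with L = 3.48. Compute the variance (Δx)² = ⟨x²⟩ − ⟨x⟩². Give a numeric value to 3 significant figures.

0.497

Compute ⟨x⟩ and ⟨x²⟩ separately, then (Δx)² = ⟨x²⟩ − ⟨x⟩².
On 0 ≤ x ≤ L (j ≠ l): ∫sin²(jπx/L) dx = L/2, ∫sin(jπx/L)·sin(lπx/L) dx = 0; diagonal moments ∫x·sin²(jπx/L) dx = L²/4, ∫x²·sin²(jπx/L) dx = L³·(1/6 − 1/(4j²π²)); cross terms ∫x·sin(jπx/L)·sin(lπx/L) dx = 0 for j + l even and −4jlL²/(π²(j² − l²)²) for j + l odd, ∫x²·sin(jπx/L)·sin(lπx/L) dx = (−1)^(j+l)·4jlL³/(π²(j² − l²)²); higher powers the same way via product-to-sum and parts.
Normalization: ∫|Ψ|² dx = 2.4187.
⟨x⟩ = 2.4325 and ⟨x²⟩ = 6.4146.
(Δx)² = 6.4146 − (2.4325)² = 0.49744.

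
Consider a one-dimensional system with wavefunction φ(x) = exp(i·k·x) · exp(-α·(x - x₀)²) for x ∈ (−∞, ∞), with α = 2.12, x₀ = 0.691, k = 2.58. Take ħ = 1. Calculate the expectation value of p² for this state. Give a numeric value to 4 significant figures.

p² φ = −ħ² d²φ/dx²; ⟨p²⟩ = −ħ² ∫ φ*·φ'' dx / ∫|φ|² dx.
Gaussian moments (u = x − x₀): ∫u^(2j)·e^(−2αu²) du = (2j−1)!!/(4α)^j · √(π/(2α)), odd powers integrate to 0; here √(π/(2α)) = 0.86078. Derivatives: φ′ = (ik − 2αu)·φ, φ″ = ((ik − 2αu)² − 2α)·φ; the odd-in-u pieces drop out.
State is unnormalized: ∫|φ|² dx = 0.86078, and ∫φ*·(−ħ² φ'') dx = 7.5545, so ⟨p²⟩ = 7.5545 / 0.86078.
⟨p²⟩ = 8.7764.

8.776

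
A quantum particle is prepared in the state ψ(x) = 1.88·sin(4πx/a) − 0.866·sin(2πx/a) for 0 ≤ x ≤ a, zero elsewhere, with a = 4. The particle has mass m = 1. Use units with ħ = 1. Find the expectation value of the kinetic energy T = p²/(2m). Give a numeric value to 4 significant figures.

4.287

T = −(ħ²/2m) d²/dx², so ⟨T⟩ = −(ħ²/2m) ∫ ψ*·ψ'' dx / ∫|ψ|² dx; with m = 1.
d²/dx² sin(jπx/a) = −(jπ/a)²·sin(jπx/a); on 0 ≤ x ≤ a, ∫sin²(jπx/a) dx = a/2 and ∫sin(jπx/a)·sin(lπx/a) dx = 0 for j ≠ l, so only diagonal terms survive in ∫|ψ|² and ∫ψ·ψ″; ∫ψ·ψ′ dx = [ψ²/2] between the walls = 0.
State is unnormalized: ∫|ψ|² dx = 8.5687, and ∫ψ*·(−ħ²/2m · ψ'') dx = 36.734, so ⟨T⟩ = 36.734 / 8.5687.
⟨T⟩ = 4.2869.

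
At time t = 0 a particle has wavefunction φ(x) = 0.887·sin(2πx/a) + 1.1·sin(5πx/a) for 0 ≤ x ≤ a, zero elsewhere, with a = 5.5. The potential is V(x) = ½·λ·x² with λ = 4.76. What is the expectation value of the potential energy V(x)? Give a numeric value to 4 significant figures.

⟨V⟩ = ∫ V(x)·|φ|² dx / ∫|φ|² dx.
On 0 ≤ x ≤ a (j ≠ l): ∫sin²(jπx/a) dx = a/2, ∫sin(jπx/a)·sin(lπx/a) dx = 0; diagonal moments ∫x·sin²(jπx/a) dx = a²/4, ∫x²·sin²(jπx/a) dx = a³·(1/6 − 1/(4j²π²)); cross terms ∫x·sin(jπx/a)·sin(lπx/a) dx = 0 for j + l even and −4jla²/(π²(j² − l²)²) for j + l odd, ∫x²·sin(jπx/a)·sin(lπx/a) dx = (−1)^(j+l)·4jla³/(π²(j² − l²)²); higher powers the same way via product-to-sum and parts.
State is unnormalized: ∫|φ|² dx = 5.4911, and ∫φ*·V(x)·φ dx = 122.22, so ⟨V⟩ = 122.22 / 5.4911.
⟨V⟩ = 22.257.

22.26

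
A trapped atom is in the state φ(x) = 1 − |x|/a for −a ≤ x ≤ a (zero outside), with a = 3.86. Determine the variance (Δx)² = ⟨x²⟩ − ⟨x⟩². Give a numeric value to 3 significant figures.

Compute ⟨x⟩ and ⟨x²⟩ separately, then (Δx)² = ⟨x²⟩ − ⟨x⟩².
φ is even, so ∫ over [−a, a] = 2∫₀ᵃ with φ = 1 − x/a there: ∫₀ᵃ (1 − x/a)² dx = a/3, ∫₀ᵃ x²(1 − x/a)² dx = a³/30, ∫₀ᵃ x⁴(1 − x/a)² dx = a⁵/105.
Normalization: ∫|φ|² dx = 2.5733.
⟨x⟩ = 0.0000 and ⟨x²⟩ = 1.4900.
(Δx)² = 1.4900 − (0.0000)² = 1.4900.

1.49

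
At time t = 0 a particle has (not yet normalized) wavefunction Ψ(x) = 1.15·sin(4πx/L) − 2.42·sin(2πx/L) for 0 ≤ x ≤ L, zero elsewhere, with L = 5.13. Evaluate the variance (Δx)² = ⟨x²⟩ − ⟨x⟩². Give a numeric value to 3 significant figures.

0.987

Compute ⟨x⟩ and ⟨x²⟩ separately, then (Δx)² = ⟨x²⟩ − ⟨x⟩².
On 0 ≤ x ≤ L (j ≠ l): ∫sin²(jπx/L) dx = L/2, ∫sin(jπx/L)·sin(lπx/L) dx = 0; diagonal moments ∫x·sin²(jπx/L) dx = L²/4, ∫x²·sin²(jπx/L) dx = L³·(1/6 − 1/(4j²π²)); cross terms ∫x·sin(jπx/L)·sin(lπx/L) dx = 0 for j + l even and −4jlL²/(π²(j² − l²)²) for j + l odd, ∫x²·sin(jπx/L)·sin(lπx/L) dx = (−1)^(j+l)·4jlL³/(π²(j² − l²)²); higher powers the same way via product-to-sum and parts.
Normalization: ∫|Ψ|² dx = 18.414.
⟨x⟩ = 2.5650 and ⟨x²⟩ = 7.5662.
(Δx)² = 7.5662 − (2.5650)² = 0.98698.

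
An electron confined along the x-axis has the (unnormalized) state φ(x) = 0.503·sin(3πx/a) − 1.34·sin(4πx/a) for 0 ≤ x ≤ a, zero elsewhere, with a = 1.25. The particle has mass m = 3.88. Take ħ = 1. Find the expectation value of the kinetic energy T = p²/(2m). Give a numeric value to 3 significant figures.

T = −(ħ²/2m) d²/dx², so ⟨T⟩ = −(ħ²/2m) ∫ φ*·φ'' dx / ∫|φ|² dx; with m = 3.88.
d²/dx² sin(jπx/a) = −(jπ/a)²·sin(jπx/a); on 0 ≤ x ≤ a, ∫sin²(jπx/a) dx = a/2 and ∫sin(jπx/a)·sin(lπx/a) dx = 0 for j ≠ l, so only diagonal terms survive in ∫|φ|² and ∫φ·φ″; ∫φ·φ′ dx = [φ²/2] between the walls = 0.
State is unnormalized: ∫|φ|² dx = 1.2804, and ∫φ*·(−ħ²/2m · φ'') dx = 15.774, so ⟨T⟩ = 15.774 / 1.2804.
⟨T⟩ = 12.320.

12.3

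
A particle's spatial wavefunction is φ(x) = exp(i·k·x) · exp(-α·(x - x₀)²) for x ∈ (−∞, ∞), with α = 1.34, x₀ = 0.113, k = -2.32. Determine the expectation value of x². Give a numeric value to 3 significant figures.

0.199

⟨x²⟩ = ∫ x²·|φ|² dx / ∫|φ|² dx (integrals over the domain).
Gaussian moments (u = x − x₀): ∫u^(2j)·e^(−2αu²) du = (2j−1)!!/(4α)^j · √(π/(2α)), odd powers integrate to 0; here √(π/(2α)) = 1.0827.
State is unnormalized: ∫|φ|² dx = 1.0827, and ∫φ*·x²·φ dx = 0.21582, so ⟨x²⟩ = 0.21582 / 1.0827.
⟨x²⟩ = 0.19934.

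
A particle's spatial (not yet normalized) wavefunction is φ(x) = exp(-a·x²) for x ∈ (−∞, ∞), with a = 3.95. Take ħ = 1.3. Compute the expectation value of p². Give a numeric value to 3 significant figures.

p² φ = −ħ² d²φ/dx²; ⟨p²⟩ = −ħ² ∫ φ*·φ'' dx / ∫|φ|² dx.
Gaussian moments: ∫x^(2j)·e^(−2ax²) dx = (2j−1)!!/(4a)^j · √(π/(2a)), odd powers integrate to 0; here √(π/(2a)) = 0.63061. Derivatives: d/dx e^(−ax²) = −2ax·e^(−ax²), d²/dx² e^(−ax²) = (4a²x² − 2a)·e^(−ax²).
State is unnormalized: ∫|φ|² dx = 0.63061, and ∫φ*·(−ħ² φ'') dx = 4.2096, so ⟨p²⟩ = 4.2096 / 0.63061.
⟨p²⟩ = 6.6755.

6.68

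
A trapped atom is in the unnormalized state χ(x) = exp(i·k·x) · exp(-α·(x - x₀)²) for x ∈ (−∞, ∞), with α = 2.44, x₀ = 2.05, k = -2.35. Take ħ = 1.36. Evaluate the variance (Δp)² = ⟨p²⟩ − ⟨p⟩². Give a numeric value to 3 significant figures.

4.51

Compute ⟨p⟩ and ⟨p²⟩ separately; (Δp)² = ⟨p²⟩ − ⟨p⟩².
Gaussian moments (u = x − x₀): ∫u^(2j)·e^(−2αu²) du = (2j−1)!!/(4α)^j · √(π/(2α)), odd powers integrate to 0; here √(π/(2α)) = 0.80235. Derivatives: χ′ = (ik − 2αu)·χ, χ″ = ((ik − 2αu)² − 2α)·χ; the odd-in-u pieces drop out.
Normalization: ∫|χ|² dx = 0.80235.
⟨p⟩ = -3.1960 and ⟨p²⟩ = 14.727.
(Δp)² = 14.727 − (-3.1960)² = 4.5130.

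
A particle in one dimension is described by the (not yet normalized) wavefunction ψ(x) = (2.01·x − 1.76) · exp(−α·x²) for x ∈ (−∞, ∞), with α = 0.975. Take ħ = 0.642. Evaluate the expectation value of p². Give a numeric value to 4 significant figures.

0.6033

p² ψ = −ħ² d²ψ/dx²; ⟨p²⟩ = −ħ² ∫ ψ*·ψ'' dx / ∫|ψ|² dx.
Expand each integrand as polynomial × e^(−2αx²) and use ∫x^(2j)·e^(−2αx²) dx = (2j−1)!!/(4α)^j · √(π/(2α)), odd powers → 0; here √(π/(2α)) = 1.2693. Differentiate with the product rule, d/dx e^(−αx²) = −2αx·e^(−αx²).
State is unnormalized: ∫|ψ|² dx = 5.2466, and ∫ψ*·(−ħ² ψ'') dx = 3.1652, so ⟨p²⟩ = 3.1652 / 5.2466.
⟨p²⟩ = 0.60328.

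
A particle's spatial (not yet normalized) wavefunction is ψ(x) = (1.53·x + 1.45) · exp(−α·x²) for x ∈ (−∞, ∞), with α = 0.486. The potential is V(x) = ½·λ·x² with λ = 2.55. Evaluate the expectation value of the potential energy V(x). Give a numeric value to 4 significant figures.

⟨V⟩ = ∫ V(x)·|ψ|² dx / ∫|ψ|² dx.
Expand each integrand as polynomial × e^(−2αx²) and use ∫x^(2j)·e^(−2αx²) dx = (2j−1)!!/(4α)^j · √(π/(2α)), odd powers → 0; here √(π/(2α)) = 1.7978.
State is unnormalized: ∫|ψ|² dx = 5.9447, and ∫ψ*·V(x)·ψ dx = 6.7386, so ⟨V⟩ = 6.7386 / 5.9447.
⟨V⟩ = 1.1335.

1.134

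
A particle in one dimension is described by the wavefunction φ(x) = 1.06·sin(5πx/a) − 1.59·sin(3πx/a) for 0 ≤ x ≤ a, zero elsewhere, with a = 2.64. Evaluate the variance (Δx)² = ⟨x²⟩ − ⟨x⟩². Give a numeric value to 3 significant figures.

0.244

Compute ⟨x⟩ and ⟨x²⟩ separately, then (Δx)² = ⟨x²⟩ − ⟨x⟩².
On 0 ≤ x ≤ a (j ≠ l): ∫sin²(jπx/a) dx = a/2, ∫sin(jπx/a)·sin(lπx/a) dx = 0; diagonal moments ∫x·sin²(jπx/a) dx = a²/4, ∫x²·sin²(jπx/a) dx = a³·(1/6 − 1/(4j²π²)); cross terms ∫x·sin(jπx/a)·sin(lπx/a) dx = 0 for j + l even and −4jla²/(π²(j² − l²)²) for j + l odd, ∫x²·sin(jπx/a)·sin(lπx/a) dx = (−1)^(j+l)·4jla³/(π²(j² − l²)²); higher powers the same way via product-to-sum and parts.
Normalization: ∫|φ|² dx = 4.8202.
⟨x⟩ = 1.3200 and ⟨x²⟩ = 1.9861.
(Δx)² = 1.9861 − (1.3200)² = 0.24374.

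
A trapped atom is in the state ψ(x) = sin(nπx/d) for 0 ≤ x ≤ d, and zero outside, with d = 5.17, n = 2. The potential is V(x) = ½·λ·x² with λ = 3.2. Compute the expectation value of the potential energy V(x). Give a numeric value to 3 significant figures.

13.7

⟨V⟩ = ∫ V(x)·|ψ|² dx / ∫|ψ|² dx.
With sin²θ = (1 − cos2θ)/2 on 0 ≤ x ≤ d: ∫sin²(nπx/d) dx = d/2, ∫x·sin²(nπx/d) dx = d²/4, ∫x²·sin²(nπx/d) dx = d³·(1/6 − 1/(4n²π²)); higher powers xᵏ the same way, integrating xᵏ·cos(2nπx/d) by parts.
State is unnormalized: ∫|ψ|² dx = 2.5850, and ∫ψ*·V(x)·ψ dx = 35.450, so ⟨V⟩ = 35.450 / 2.5850.
⟨V⟩ = 13.714.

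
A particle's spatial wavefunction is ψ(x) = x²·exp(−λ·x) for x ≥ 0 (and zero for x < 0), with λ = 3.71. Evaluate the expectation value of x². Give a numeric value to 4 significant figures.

0.5449

⟨x²⟩ = ∫ x²·|ψ|² dx / ∫|ψ|² dx (integrals over the domain).
Every integrand reduces to terms xʲ·e^(−2λx) on [0, ∞); use ∫₀^∞ xʲ·e^(−2λx) dx = j!/(2λ)^(j+1).
State is unnormalized: ∫|ψ|² dx = 0.0010671, and ∫ψ*·x²·ψ dx = 0.00058144, so ⟨x²⟩ = 0.00058144 / 0.0010671.
⟨x²⟩ = 0.54490.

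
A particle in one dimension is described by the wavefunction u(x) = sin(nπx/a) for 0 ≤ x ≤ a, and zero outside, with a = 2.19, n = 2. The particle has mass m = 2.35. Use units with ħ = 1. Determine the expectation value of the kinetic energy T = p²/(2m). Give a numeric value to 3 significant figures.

1.75

T = −(ħ²/2m) d²/dx², so ⟨T⟩ = −(ħ²/2m) ∫ u*·u'' dx / ∫|u|² dx; with m = 2.35.
d/dx sin(nπx/a) = (nπ/a)·cos(nπx/a) and d²/dx² sin(nπx/a) = −(nπ/a)²·sin(nπx/a); on 0 ≤ x ≤ a, ∫sin²(nπx/a) dx = a/2 and ∫sin(nπx/a)·cos(nπx/a) dx = 0.
State is unnormalized: ∫|u|² dx = 1.0950, and ∫u*·(−ħ²/2m · u'') dx = 1.9177, so ⟨T⟩ = 1.9177 / 1.0950.
⟨T⟩ = 1.7514.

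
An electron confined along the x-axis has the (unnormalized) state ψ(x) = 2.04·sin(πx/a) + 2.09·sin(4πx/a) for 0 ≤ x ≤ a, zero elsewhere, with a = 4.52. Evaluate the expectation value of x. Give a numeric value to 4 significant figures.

⟨x⟩ = ∫ x·|ψ|² dx / ∫|ψ|² dx (integrals over the domain).
On 0 ≤ x ≤ a (j ≠ l): ∫sin²(jπx/a) dx = a/2, ∫sin(jπx/a)·sin(lπx/a) dx = 0; diagonal moments ∫x·sin²(jπx/a) dx = a²/4, ∫x²·sin²(jπx/a) dx = a³·(1/6 − 1/(4j²π²)); cross terms ∫x·sin(jπx/a)·sin(lπx/a) dx = 0 for j + l even and −4jla²/(π²(j² − l²)²) for j + l odd, ∫x²·sin(jπx/a)·sin(lπx/a) dx = (−1)^(j+l)·4jla³/(π²(j² − l²)²); higher powers the same way via product-to-sum and parts.
State is unnormalized: ∫|ψ|² dx = 19.277, and ∫ψ*·x·ψ dx = 42.311, so ⟨x⟩ = 42.311 / 19.277.
⟨x⟩ = 2.1949.

2.195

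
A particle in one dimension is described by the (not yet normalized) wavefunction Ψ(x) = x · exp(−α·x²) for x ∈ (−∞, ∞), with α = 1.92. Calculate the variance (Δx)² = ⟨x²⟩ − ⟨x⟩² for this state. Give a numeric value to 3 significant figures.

0.391

Compute ⟨x⟩ and ⟨x²⟩ separately, then (Δx)² = ⟨x²⟩ − ⟨x⟩².
Expand each integrand as polynomial × e^(−2αx²) and use ∫x^(2j)·e^(−2αx²) dx = (2j−1)!!/(4α)^j · √(π/(2α)), odd powers → 0; here √(π/(2α)) = 0.90450.
Normalization: ∫|Ψ|² dx = 0.11777.
⟨x⟩ = 0.0000 and ⟨x²⟩ = 0.39063.
(Δx)² = 0.39063 − (0.0000)² = 0.39063.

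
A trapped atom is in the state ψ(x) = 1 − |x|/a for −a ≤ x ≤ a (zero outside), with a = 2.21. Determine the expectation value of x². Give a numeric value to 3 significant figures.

0.488

⟨x²⟩ = ∫ x²·|ψ|² dx / ∫|ψ|² dx (integrals over the domain).
ψ is even, so ∫ over [−a, a] = 2∫₀ᵃ with ψ = 1 − x/a there: ∫₀ᵃ (1 − x/a)² dx = a/3, ∫₀ᵃ x²(1 − x/a)² dx = a³/30, ∫₀ᵃ x⁴(1 − x/a)² dx = a⁵/105.
State is unnormalized: ∫|ψ|² dx = 1.4733, and ∫ψ*·x²·ψ dx = 0.71959, so ⟨x²⟩ = 0.71959 / 1.4733.
⟨x²⟩ = 0.48841.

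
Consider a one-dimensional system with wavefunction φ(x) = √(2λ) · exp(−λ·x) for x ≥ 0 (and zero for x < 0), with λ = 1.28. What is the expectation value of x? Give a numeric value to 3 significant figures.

⟨x⟩ = ∫ x·|φ|² dx (integrals over the domain).
Every integrand reduces to terms xʲ·e^(−2λx) on [0, ∞); use ∫₀^∞ xʲ·e^(−2λx) dx = j!/(2λ)^(j+1).
⟨x⟩ = 0.39063.

0.391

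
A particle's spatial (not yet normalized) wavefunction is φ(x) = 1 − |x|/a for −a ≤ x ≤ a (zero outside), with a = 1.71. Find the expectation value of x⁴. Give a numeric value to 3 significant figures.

⟨x⁴⟩ = ∫ x⁴·|φ|² dx / ∫|φ|² dx (integrals over the domain).
φ is even, so ∫ over [−a, a] = 2∫₀ᵃ with φ = 1 − x/a there: ∫₀ᵃ (1 − x/a)² dx = a/3, ∫₀ᵃ x²(1 − x/a)² dx = a³/30, ∫₀ᵃ x⁴(1 − x/a)² dx = a⁵/105.
State is unnormalized: ∫|φ|² dx = 1.1400, and ∫φ*·x⁴·φ dx = 0.27850, so ⟨x⁴⟩ = 0.27850 / 1.1400.
⟨x⁴⟩ = 0.24430.

0.244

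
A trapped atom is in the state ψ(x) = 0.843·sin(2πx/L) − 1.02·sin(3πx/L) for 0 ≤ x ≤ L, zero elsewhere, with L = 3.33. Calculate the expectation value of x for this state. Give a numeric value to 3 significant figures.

2.30

⟨x⟩ = ∫ x·|ψ|² dx / ∫|ψ|² dx (integrals over the domain).
On 0 ≤ x ≤ L (j ≠ l): ∫sin²(jπx/L) dx = L/2, ∫sin(jπx/L)·sin(lπx/L) dx = 0; diagonal moments ∫x·sin²(jπx/L) dx = L²/4, ∫x²·sin²(jπx/L) dx = L³·(1/6 − 1/(4j²π²)); cross terms ∫x·sin(jπx/L)·sin(lπx/L) dx = 0 for j + l even and −4jlL²/(π²(j² − l²)²) for j + l odd, ∫x²·sin(jπx/L)·sin(lπx/L) dx = (−1)^(j+l)·4jlL³/(π²(j² − l²)²); higher powers the same way via product-to-sum and parts.
State is unnormalized: ∫|ψ|² dx = 2.9155, and ∫ψ*·x·ψ dx = 6.7092, so ⟨x⟩ = 6.7092 / 2.9155.
⟨x⟩ = 2.3012.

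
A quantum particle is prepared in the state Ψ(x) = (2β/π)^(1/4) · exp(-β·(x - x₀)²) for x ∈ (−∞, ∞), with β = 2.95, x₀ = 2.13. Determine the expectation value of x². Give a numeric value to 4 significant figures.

4.622

⟨x²⟩ = ∫ x²·|Ψ|² dx (integrals over the domain).
Gaussian moments (u = x − x₀): ∫u^(2j)·e^(−2βu²) du = (2j−1)!!/(4β)^j · √(π/(2β)), odd powers integrate to 0; here √(π/(2β)) = 0.72971.
⟨x²⟩ = 4.6216.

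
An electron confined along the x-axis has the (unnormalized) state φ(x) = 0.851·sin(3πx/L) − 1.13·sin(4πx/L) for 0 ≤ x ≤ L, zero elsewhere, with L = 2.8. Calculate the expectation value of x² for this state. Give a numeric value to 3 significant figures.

⟨x²⟩ = ∫ x²·|φ|² dx / ∫|φ|² dx (integrals over the domain).
On 0 ≤ x ≤ L (j ≠ l): ∫sin²(jπx/L) dx = L/2, ∫sin(jπx/L)·sin(lπx/L) dx = 0; diagonal moments ∫x·sin²(jπx/L) dx = L²/4, ∫x²·sin²(jπx/L) dx = L³·(1/6 − 1/(4j²π²)); cross terms ∫x·sin(jπx/L)·sin(lπx/L) dx = 0 for j + l even and −4jlL²/(π²(j² − l²)²) for j + l odd, ∫x²·sin(jπx/L)·sin(lπx/L) dx = (−1)^(j+l)·4jlL³/(π²(j² − l²)²); higher powers the same way via product-to-sum and parts.
State is unnormalized: ∫|φ|² dx = 2.8015, and ∫φ*·x²·φ dx = 11.423, so ⟨x²⟩ = 11.423 / 2.8015.
⟨x²⟩ = 4.0773.

4.08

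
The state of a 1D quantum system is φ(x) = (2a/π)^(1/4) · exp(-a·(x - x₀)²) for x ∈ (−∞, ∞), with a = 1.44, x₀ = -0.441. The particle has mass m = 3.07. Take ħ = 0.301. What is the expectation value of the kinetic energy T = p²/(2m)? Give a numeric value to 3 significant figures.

T = −(ħ²/2m) d²/dx², so ⟨T⟩ = −(ħ²/2m) ∫ φ*·φ'' dx; with m = 3.07.
Gaussian moments (u = x − x₀): ∫u^(2j)·e^(−2au²) du = (2j−1)!!/(4a)^j · √(π/(2a)), odd powers integrate to 0; here √(π/(2a)) = 1.0444. Derivatives: d/dx e^(−au²) = −2au·e^(−au²), d²/dx² e^(−au²) = (4a²u² − 2a)·e^(−au²).
⟨T⟩ = 0.021248.

0.0212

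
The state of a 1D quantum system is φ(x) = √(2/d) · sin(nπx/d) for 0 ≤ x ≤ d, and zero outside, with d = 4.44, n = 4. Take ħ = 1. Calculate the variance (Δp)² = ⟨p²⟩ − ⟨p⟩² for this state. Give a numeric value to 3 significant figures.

8.01

Compute ⟨p⟩ and ⟨p²⟩ separately; (Δp)² = ⟨p²⟩ − ⟨p⟩².
d/dx sin(nπx/d) = (nπ/d)·cos(nπx/d) and d²/dx² sin(nπx/d) = −(nπ/d)²·sin(nπx/d); on 0 ≤ x ≤ d, ∫sin²(nπx/d) dx = d/2 and ∫sin(nπx/d)·cos(nπx/d) dx = 0.
⟨p⟩ = 0.0000 and ⟨p²⟩ = 8.0104.
(Δp)² = 8.0104 − (0.0000)² = 8.0104.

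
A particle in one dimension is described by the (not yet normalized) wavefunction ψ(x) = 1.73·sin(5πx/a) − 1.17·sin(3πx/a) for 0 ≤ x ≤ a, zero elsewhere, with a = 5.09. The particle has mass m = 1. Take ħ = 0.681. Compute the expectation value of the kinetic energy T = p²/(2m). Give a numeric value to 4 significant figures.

T = −(ħ²/2m) d²/dx², so ⟨T⟩ = −(ħ²/2m) ∫ ψ*·ψ'' dx / ∫|ψ|² dx; with m = 1.
d²/dx² sin(jπx/a) = −(jπ/a)²·sin(jπx/a); on 0 ≤ x ≤ a, ∫sin²(jπx/a) dx = a/2 and ∫sin(jπx/a)·sin(lπx/a) dx = 0 for j ≠ l, so only diagonal terms survive in ∫|ψ|² and ∫ψ·ψ″; ∫ψ·ψ′ dx = [ψ²/2] between the walls = 0.
State is unnormalized: ∫|ψ|² dx = 11.101, and ∫ψ*·(−ħ²/2m · ψ'') dx = 19.591, so ⟨T⟩ = 19.591 / 11.101.
⟨T⟩ = 1.7648.

1.765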